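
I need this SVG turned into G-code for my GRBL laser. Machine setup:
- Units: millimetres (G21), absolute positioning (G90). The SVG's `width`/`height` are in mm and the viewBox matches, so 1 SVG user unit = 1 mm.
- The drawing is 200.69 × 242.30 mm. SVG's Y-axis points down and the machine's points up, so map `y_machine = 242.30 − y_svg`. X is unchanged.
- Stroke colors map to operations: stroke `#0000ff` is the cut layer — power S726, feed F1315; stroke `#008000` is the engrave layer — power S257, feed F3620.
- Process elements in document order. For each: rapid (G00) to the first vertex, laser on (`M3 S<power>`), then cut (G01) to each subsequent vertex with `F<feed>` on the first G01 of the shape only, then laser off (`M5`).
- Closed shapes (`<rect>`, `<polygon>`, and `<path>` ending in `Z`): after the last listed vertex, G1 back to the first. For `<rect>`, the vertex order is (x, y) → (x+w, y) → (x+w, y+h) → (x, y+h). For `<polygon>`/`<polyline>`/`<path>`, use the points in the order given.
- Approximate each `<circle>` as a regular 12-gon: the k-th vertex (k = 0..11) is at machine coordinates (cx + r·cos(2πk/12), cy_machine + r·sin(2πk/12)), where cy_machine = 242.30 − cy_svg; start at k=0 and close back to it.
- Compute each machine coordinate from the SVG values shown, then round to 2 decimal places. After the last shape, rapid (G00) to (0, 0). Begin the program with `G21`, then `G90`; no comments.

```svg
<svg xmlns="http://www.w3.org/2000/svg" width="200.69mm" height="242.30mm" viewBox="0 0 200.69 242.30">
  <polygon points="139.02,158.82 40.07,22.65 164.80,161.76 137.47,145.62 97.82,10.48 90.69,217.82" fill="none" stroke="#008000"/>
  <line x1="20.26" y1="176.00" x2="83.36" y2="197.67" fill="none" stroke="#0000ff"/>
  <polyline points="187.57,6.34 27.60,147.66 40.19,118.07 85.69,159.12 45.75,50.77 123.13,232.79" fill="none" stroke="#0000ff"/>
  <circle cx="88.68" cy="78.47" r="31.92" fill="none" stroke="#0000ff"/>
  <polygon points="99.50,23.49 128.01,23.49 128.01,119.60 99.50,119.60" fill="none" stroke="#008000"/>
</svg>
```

1 u = 1 mm; y_m = 242.30 − y.

[1] `<polygon>` closed polygon, #008000→engrave S257 F3620: (139.02,83.48) → (40.07,219.65) → (164.80,80.54) → (137.47,96.68) → (97.82,231.82) → (90.69,24.48) → (139.02,83.48) (closed)

[2] `<line>` line segment, #0000ff→cut S726 F1315: (20.26,66.30) → (83.36,44.63)

[3] `<polyline>` open polyline, #0000ff→cut S726 F1315: (187.57,235.96) → (27.60,94.64) → (40.19,124.23) → (85.69,83.18) → (45.75,191.53) → (123.13,9.51)

[4] `<circle>` circle, #0000ff→cut S726 F1315: (120.60,163.83) → (116.32,179.79) → (104.64,191.47) → (88.68,195.75) → (72.72,191.47) → (61.04,179.79) → (56.76,163.83) → (61.04,147.87) → (72.72,136.19) → (88.68,131.91) → (104.64,136.19) → (116.32,147.87) → (120.60,163.83) (closed)

[5] `<polygon>` rectangle, #008000→engrave S257 F3620: (99.50,218.81) → (128.01,218.81) → (128.01,122.70) → (99.50,122.70) → (99.50,218.81) (closed)

G21
G90
G00 X139.02 Y83.48
M3 S257
G01 X40.07 Y219.65 F3620
G01 X164.80 Y80.54
G01 X137.47 Y96.68
G01 X97.82 Y231.82
G01 X90.69 Y24.48
G01 X139.02 Y83.48
M5
G00 X20.26 Y66.30
M3 S726
G01 X83.36 Y44.63 F1315
M5
G00 X187.57 Y235.96
M3 S726
G01 X27.60 Y94.64 F1315
G01 X40.19 Y124.23
G01 X85.69 Y83.18
G01 X45.75 Y191.53
G01 X123.13 Y9.51
M5
G00 X120.60 Y163.83
M3 S726
G01 X116.32 Y179.79 F1315
G01 X104.64 Y191.47
G01 X88.68 Y195.75
G01 X72.72 Y191.47
G01 X61.04 Y179.79
G01 X56.76 Y163.83
G01 X61.04 Y147.87
G01 X72.72 Y136.19
G01 X88.68 Y131.91
G01 X104.64 Y136.19
G01 X116.32 Y147.87
G01 X120.60 Y163.83
M5
G00 X99.50 Y218.81
M3 S257
G01 X128.01 Y218.81 F3620
G01 X128.01 Y122.70
G01 X99.50 Y122.70
G01 X99.50 Y218.81
M5
G00 X0.00 Y0.00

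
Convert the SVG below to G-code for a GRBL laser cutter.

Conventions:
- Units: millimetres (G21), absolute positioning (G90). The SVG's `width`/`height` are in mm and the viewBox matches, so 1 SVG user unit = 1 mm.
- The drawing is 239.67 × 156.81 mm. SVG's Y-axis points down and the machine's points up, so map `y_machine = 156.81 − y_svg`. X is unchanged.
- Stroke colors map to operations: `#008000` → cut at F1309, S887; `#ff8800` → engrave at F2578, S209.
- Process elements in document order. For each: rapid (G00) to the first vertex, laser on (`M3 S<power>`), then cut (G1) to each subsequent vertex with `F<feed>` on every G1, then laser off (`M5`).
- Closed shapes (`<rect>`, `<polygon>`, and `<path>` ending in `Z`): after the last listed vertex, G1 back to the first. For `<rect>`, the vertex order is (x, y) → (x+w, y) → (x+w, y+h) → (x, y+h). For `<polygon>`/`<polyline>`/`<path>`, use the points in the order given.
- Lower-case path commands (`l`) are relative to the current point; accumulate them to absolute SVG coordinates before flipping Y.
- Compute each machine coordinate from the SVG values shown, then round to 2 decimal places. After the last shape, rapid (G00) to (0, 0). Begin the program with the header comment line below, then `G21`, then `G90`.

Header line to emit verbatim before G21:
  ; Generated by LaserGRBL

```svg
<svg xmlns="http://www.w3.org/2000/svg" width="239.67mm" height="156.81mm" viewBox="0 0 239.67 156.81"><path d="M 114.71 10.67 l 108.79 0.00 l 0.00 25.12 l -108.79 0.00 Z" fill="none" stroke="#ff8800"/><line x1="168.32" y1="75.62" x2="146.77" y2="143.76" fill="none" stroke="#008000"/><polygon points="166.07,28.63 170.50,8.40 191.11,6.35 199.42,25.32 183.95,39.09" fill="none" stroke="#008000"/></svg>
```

Since the viewBox matches the mm dimensions, user units are millimetres directly. The only transform is the Y-flip y_m = 156.81 − y_svg.

Shape 1 is a rectangle drawn with `<path>`. Its stroke #ff8800 means engrave at S209, F2578. After flipping Y the toolpath is (114.71,146.14) → (223.50,146.14) → (223.50,121.02) → (114.71,121.02) → (114.71,146.14), returning to the start.

Shape 2 is a line segment drawn with `<line>`. Its stroke #008000 means cut at S887, F1309. After flipping Y the toolpath is (168.32,81.19) → (146.77,13.05).

Shape 3 is a regular polygon drawn with `<polygon>`. Its stroke #008000 means cut at S887, F1309. After flipping Y the toolpath is (166.07,128.18) → (170.50,148.41) → (191.11,150.46) → (199.42,131.49) → (183.95,117.72) → (166.07,128.18), returning to the start.

; Generated by LaserGRBL
G21
G90
G00 X114.71 Y146.14
M3 S209
G1 X223.50 Y146.14 F2578
G1 X223.50 Y121.02 F2578
G1 X114.71 Y121.02 F2578
G1 X114.71 Y146.14 F2578
M5
G00 X168.32 Y81.19
M3 S887
G1 X146.77 Y13.05 F1309
M5
G00 X166.07 Y128.18
M3 S887
G1 X170.50 Y148.41 F1309
G1 X191.11 Y150.46 F1309
G1 X199.42 Y131.49 F1309
G1 X183.95 Y117.72 F1309
G1 X166.07 Y128.18 F1309
M5
G00 X0.00 Y0.00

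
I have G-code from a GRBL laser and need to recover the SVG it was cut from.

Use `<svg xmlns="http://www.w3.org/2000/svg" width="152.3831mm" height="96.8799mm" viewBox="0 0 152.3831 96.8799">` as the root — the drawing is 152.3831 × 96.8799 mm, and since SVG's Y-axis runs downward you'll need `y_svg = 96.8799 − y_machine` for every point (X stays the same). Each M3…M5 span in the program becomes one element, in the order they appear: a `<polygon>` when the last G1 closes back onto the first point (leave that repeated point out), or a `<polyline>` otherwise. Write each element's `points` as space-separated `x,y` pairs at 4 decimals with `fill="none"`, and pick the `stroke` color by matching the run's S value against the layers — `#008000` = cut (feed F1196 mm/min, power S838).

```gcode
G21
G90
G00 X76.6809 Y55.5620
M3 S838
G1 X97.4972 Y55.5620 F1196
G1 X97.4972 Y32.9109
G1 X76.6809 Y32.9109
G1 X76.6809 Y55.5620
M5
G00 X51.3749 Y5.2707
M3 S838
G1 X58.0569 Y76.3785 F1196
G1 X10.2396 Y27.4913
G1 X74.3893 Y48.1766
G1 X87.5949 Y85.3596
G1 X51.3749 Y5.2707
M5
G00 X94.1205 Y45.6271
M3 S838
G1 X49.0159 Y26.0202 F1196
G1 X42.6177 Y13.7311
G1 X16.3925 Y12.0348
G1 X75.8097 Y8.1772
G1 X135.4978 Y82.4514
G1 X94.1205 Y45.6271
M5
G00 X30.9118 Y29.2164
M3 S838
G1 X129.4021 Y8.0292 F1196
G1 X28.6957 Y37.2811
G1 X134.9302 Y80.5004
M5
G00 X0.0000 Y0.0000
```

Each laser-on run becomes one SVG element. Flip Y back into SVG space with y_svg = 96.8799 − y_machine. Every run uses S838, so all elements get stroke `#008000` (cut).

Run 1: The run returns to its start, so emit a `<polygon>` with points (Y-flipped): 76.6809,41.3179 97.4972,41.3179 97.4972,63.9690 76.6809,63.9690.

Run 2: The run returns to its start, so emit a `<polygon>` with points (Y-flipped): 51.3749,91.6092 58.0569,20.5014 10.2396,69.3886 74.3893,48.7033 87.5949,11.5203.

Run 3: The run returns to its start, so emit a `<polygon>` with points (Y-flipped): 94.1205,51.2528 49.0159,70.8597 42.6177,83.1488 16.3925,84.8451 75.8097,88.7027 135.4978,14.4285.

Run 4: The run is open, so emit a `<polyline>` with points (Y-flipped): 30.9118,67.6635 129.4021,88.8507 28.6957,59.5988 134.9302,16.3795.

<svg xmlns="http://www.w3.org/2000/svg" width="152.3831mm" height="96.8799mm" viewBox="0 0 152.3831 96.8799">
  <polygon points="76.6809,41.3179 97.4972,41.3179 97.4972,63.9690 76.6809,63.9690" fill="none" stroke="#008000"/>
  <polygon points="51.3749,91.6092 58.0569,20.5014 10.2396,69.3886 74.3893,48.7033 87.5949,11.5203" fill="none" stroke="#008000"/>
  <polygon points="94.1205,51.2528 49.0159,70.8597 42.6177,83.1488 16.3925,84.8451 75.8097,88.7027 135.4978,14.4285" fill="none" stroke="#008000"/>
  <polyline points="30.9118,67.6635 129.4021,88.8507 28.6957,59.5988 134.9302,16.3795" fill="none" stroke="#008000"/>
</svg>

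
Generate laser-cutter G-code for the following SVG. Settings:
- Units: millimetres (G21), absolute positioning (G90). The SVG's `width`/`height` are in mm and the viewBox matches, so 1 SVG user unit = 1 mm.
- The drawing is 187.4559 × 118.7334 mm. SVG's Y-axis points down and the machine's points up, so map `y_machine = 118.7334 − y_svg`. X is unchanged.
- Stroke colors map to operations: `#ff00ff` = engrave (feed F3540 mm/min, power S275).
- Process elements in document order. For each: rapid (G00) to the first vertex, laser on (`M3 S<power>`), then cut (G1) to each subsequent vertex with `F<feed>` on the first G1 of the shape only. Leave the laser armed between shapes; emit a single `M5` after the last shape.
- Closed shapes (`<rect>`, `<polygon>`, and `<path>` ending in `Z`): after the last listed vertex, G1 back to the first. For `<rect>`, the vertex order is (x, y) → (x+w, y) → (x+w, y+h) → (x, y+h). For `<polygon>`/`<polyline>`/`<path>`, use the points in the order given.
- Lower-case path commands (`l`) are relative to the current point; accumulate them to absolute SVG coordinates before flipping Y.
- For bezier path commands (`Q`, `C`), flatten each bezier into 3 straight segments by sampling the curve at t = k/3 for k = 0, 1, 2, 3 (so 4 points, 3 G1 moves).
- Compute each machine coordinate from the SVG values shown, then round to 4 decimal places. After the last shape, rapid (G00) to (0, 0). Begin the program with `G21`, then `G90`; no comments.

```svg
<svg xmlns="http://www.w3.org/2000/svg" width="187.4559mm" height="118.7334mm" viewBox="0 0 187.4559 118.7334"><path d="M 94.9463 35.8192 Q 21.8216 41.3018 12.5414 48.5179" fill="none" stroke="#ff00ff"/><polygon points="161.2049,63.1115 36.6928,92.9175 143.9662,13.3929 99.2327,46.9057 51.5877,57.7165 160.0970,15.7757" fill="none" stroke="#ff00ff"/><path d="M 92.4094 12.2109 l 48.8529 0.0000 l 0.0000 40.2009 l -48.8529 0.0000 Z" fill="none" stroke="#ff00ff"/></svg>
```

viewBox `0 0 187.4559 118.7334` with mm width/height → 1 unit = 1 mm. Flip: y_m = 118.7334 − y_svg.

**Shape 1** — `<path>` quadratic bezier, stroke `#ff00ff` → engrave (S275, F3540). Control points (SVG): P0=(94.9463,35.8192), P1=(21.8216,41.3018), P2=(12.5414,48.5179); sampled at t=k/3. Machine vertices: (94.9463,82.9142) → (53.2903,79.0665) → (25.8220,74.8336) → (12.5414,70.2155). Open path.

**Shape 2** — `<polygon>` closed polygon, stroke `#ff00ff` → engrave (S275, F3540). Machine vertices: (161.2049,55.6219) → (36.6928,25.8159) → (143.9662,105.3405) → (99.2327,71.8277) → (51.5877,61.0169) → (160.0970,102.9577) → (161.2049,55.6219). Closed: final G1 returns to the first vertex.

**Shape 3** — `<path>` rectangle, stroke `#ff00ff` → engrave (S275, F3540). Machine vertices: (92.4094,106.5225) → (141.2623,106.5225) → (141.2623,66.3216) → (92.4094,66.3216) → (92.4094,106.5225). Closed: final G1 returns to the first vertex.

G21
G90
G00 X94.9463 Y82.9142
M3 S275
G1 X53.2903 Y79.0665 F3540
G1 X25.8220 Y74.8336
G1 X12.5414 Y70.2155
G00 X161.2049 Y55.6219
M3 S275
G1 X36.6928 Y25.8159 F3540
G1 X143.9662 Y105.3405
G1 X99.2327 Y71.8277
G1 X51.5877 Y61.0169
G1 X160.0970 Y102.9577
G1 X161.2049 Y55.6219
G00 X92.4094 Y106.5225
M3 S275
G1 X141.2623 Y106.5225 F3540
G1 X141.2623 Y66.3216
G1 X92.4094 Y66.3216
G1 X92.4094 Y106.5225
M5
G00 X0.0000 Y0.0000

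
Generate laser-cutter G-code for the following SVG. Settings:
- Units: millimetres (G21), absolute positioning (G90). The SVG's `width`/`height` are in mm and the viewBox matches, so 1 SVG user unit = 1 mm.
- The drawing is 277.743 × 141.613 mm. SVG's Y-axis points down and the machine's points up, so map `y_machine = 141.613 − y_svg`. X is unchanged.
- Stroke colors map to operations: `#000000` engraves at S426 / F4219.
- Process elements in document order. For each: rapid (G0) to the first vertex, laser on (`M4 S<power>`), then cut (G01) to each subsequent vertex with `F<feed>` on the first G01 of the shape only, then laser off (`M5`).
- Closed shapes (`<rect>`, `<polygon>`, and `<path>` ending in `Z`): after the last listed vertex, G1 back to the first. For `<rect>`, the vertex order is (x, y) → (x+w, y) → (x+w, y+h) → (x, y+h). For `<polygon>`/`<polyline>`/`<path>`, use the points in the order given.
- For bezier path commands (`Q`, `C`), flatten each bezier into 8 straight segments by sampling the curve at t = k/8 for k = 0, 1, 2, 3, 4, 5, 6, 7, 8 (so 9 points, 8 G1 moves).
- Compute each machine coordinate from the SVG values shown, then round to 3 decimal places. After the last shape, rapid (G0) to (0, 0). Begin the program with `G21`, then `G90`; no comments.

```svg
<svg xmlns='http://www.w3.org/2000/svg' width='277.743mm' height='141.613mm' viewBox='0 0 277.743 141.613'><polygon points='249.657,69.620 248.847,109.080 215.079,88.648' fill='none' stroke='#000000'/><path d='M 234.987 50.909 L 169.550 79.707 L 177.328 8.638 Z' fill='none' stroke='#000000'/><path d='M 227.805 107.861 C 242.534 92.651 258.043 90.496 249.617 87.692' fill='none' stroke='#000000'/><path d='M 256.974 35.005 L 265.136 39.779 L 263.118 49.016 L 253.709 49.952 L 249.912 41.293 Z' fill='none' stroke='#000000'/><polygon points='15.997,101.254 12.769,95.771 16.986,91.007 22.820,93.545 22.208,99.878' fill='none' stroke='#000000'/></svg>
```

G21
G90
G0 X249.657 Y71.993
M4 S426
G01 X248.847 Y32.533 F4219
G01 X215.079 Y52.965
G01 X249.657 Y71.993
M5
G0 X234.987 Y90.704
M4 S426
G01 X169.550 Y61.906 F4219
G01 X177.328 Y132.975
G01 X234.987 Y90.704
M5
G0 X227.805 Y33.752
M4 S426
G01 X233.317 Y38.871 F4219
G01 X238.612 Y42.926
G01 X243.401 Y46.078
G01 X247.394 Y48.489
G01 X250.302 Y50.318
G01 X251.835 Y51.726
G01 X251.703 Y52.873
G01 X249.617 Y53.921
M5
G0 X256.974 Y106.608
M4 S426
G01 X265.136 Y101.834 F4219
G01 X263.118 Y92.597
G01 X253.709 Y91.661
G01 X249.912 Y100.320
G01 X256.974 Y106.608
M5
G0 X15.997 Y40.359
M4 S426
G01 X12.769 Y45.842 F4219
G01 X16.986 Y50.606
G01 X22.820 Y48.068
G01 X22.208 Y41.735
G01 X15.997 Y40.359
M5
G0 X0.000 Y0.000

1 u = 1 mm; y_m = 141.613 − y.

[1] `<polygon>` regular polygon, #000000→engrave S426 F4219: (249.657,71.993) → (248.847,32.533) → (215.079,52.965) → (249.657,71.993) (closed)

[2] `<path>` regular polygon, #000000→engrave S426 F4219: (234.987,90.704) → (169.550,61.906) → (177.328,132.975) → (234.987,90.704) (closed)

[3] `<path>` cubic bezier, #000000→engrave S426 F4219: (227.805,33.752) → (233.317,38.871) → (238.612,42.926) → (243.401,46.078) → (247.394,48.489) → (250.302,50.318) → (251.835,51.726) → (251.703,52.873) → (249.617,53.921)

[4] `<path>` regular polygon, #000000→engrave S426 F4219: (256.974,106.608) → (265.136,101.834) → (263.118,92.597) → (253.709,91.661) → (249.912,100.320) → (256.974,106.608) (closed)

[5] `<polygon>` regular polygon, #000000→engrave S426 F4219: (15.997,40.359) → (12.769,45.842) → (16.986,50.606) → (22.820,48.068) → (22.208,41.735) → (15.997,40.359) (closed)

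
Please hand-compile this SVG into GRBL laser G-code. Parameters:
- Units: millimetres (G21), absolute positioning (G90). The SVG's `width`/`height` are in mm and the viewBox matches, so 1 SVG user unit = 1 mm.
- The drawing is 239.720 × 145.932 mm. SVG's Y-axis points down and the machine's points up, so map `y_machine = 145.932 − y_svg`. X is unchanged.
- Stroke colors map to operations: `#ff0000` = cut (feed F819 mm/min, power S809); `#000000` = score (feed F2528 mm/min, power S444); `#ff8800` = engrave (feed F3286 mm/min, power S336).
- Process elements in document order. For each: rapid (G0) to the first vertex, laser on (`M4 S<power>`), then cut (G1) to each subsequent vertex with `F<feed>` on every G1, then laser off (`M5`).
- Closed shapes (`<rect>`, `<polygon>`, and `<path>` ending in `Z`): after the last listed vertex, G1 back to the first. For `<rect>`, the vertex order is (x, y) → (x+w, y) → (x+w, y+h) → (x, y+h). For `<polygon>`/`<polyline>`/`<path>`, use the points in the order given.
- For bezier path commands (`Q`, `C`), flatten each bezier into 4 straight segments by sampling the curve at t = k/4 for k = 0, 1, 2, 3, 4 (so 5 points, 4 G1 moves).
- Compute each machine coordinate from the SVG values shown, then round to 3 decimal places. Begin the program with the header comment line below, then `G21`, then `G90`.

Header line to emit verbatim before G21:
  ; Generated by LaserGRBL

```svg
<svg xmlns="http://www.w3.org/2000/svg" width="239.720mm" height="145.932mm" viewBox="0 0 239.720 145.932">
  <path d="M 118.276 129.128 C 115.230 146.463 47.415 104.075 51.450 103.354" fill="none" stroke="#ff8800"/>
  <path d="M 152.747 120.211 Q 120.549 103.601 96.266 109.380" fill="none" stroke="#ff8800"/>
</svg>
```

; Generated by LaserGRBL
G21
G90
G0 X118.276 Y16.804
M4 S336
G1 X105.982 Y13.417 F3286
G1 X82.208 Y22.920 F3286
G1 X59.761 Y35.809 F3286
G1 X51.450 Y42.578 F3286
M5
G0 X152.747 Y25.721
M4 S336
G1 X137.143 Y32.627 F3286
G1 X122.528 Y36.734 F3286
G1 X108.902 Y38.042 F3286
G1 X96.266 Y36.552 F3286
M5

viewBox `0 0 239.720 145.932` with mm width/height → 1 unit = 1 mm. Flip: y_m = 145.932 − y_svg.

**Shape 1** — `<path>` cubic bezier, stroke `#ff8800` → engrave (S336, F3286). Control points (SVG): P0=(118.276,129.128), P1=(115.230,146.463), P2=(47.415,104.075), P3=(51.450,103.354); sampled at t=k/4. Machine vertices: (118.276,16.804) → (105.982,13.417) → (82.208,22.920) → (59.761,35.809) → (51.450,42.578). Open path.

**Shape 2** — `<path>` quadratic bezier, stroke `#ff8800` → engrave (S336, F3286). Control points (SVG): P0=(152.747,120.211), P1=(120.549,103.601), P2=(96.266,109.380); sampled at t=k/4. Machine vertices: (152.747,25.721) → (137.143,32.627) → (122.528,36.734) → (108.902,38.042) → (96.266,36.552). Open path.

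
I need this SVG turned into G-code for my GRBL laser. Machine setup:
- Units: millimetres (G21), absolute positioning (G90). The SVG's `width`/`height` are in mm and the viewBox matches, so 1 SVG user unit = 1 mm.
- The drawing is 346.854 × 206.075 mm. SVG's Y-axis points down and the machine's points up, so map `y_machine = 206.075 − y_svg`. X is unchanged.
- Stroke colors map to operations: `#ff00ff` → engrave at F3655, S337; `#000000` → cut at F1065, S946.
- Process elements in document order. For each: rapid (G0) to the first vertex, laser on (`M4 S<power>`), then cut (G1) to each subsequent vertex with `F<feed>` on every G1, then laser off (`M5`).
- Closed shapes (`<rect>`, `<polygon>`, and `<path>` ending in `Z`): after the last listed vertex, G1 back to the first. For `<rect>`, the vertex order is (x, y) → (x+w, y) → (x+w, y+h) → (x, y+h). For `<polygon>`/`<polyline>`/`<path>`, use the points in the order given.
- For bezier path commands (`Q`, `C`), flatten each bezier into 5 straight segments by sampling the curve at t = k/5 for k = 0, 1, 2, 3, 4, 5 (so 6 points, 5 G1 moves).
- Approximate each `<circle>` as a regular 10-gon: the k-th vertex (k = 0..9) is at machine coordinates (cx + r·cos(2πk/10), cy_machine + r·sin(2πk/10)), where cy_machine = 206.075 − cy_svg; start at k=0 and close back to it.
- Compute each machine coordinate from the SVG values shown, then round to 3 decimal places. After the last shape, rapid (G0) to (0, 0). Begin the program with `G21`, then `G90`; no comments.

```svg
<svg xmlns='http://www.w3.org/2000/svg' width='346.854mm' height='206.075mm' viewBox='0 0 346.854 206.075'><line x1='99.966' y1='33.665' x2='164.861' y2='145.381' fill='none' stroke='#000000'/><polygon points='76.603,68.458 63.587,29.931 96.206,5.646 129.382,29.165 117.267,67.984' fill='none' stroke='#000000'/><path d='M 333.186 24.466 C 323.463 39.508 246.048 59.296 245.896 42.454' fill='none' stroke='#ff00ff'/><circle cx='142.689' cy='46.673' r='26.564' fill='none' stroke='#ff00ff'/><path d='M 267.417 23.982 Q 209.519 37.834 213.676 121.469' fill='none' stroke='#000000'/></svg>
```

G21
G90
G0 X99.966 Y172.410
M4 S946
G1 X164.861 Y60.694 F1065
M5
G0 X76.603 Y137.617
M4 S946
G1 X63.587 Y176.144 F1065
G1 X96.206 Y200.429 F1065
G1 X129.382 Y176.910 F1065
G1 X117.267 Y138.091 F1065
G1 X76.603 Y137.617 F1065
M5
G0 X333.186 Y181.609
M4 S337
G1 X320.389 Y172.345 F3655
G1 X298.303 Y163.929 F3655
G1 X273.888 Y158.345 F3655
G1 X254.099 Y157.580 F3655
G1 X245.896 Y163.621 F3655
M5
G0 X169.253 Y159.402
M4 S337
G1 X164.180 Y175.016 F3655
G1 X150.898 Y184.666 F3655
G1 X134.480 Y184.666 F3655
G1 X121.198 Y175.016 F3655
G1 X116.125 Y159.402 F3655
G1 X121.198 Y143.788 F3655
G1 X134.480 Y134.138 F3655
G1 X150.898 Y134.138 F3655
G1 X164.180 Y143.788 F3655
G1 X169.253 Y159.402 F3655
M5
G0 X267.417 Y182.093
M4 S946
G1 X246.740 Y173.761 F1065
G1 X231.027 Y159.846 F1065
G1 X220.279 Y140.349 F1065
G1 X214.495 Y115.269 F1065
G1 X213.676 Y84.606 F1065
M5
G0 X0.000 Y0.000

Since the viewBox matches the mm dimensions, user units are millimetres directly. The only transform is the Y-flip y_m = 206.075 − y_svg.

Shape 1 is a line segment drawn with `<line>`. Its stroke #000000 means cut at S946, F1065. After flipping Y the toolpath is (99.966,172.410) → (164.861,60.694).

Shape 2 is a regular polygon drawn with `<polygon>`. Its stroke #000000 means cut at S946, F1065. After flipping Y the toolpath is (76.603,137.617) → (63.587,176.144) → (96.206,200.429) → (129.382,176.910) → (117.267,138.091) → (76.603,137.617), returning to the start.

Shape 3 is a cubic bezier drawn with `<path>`. Its stroke #ff00ff means engrave at S337, F3655. After flipping Y the toolpath is (333.186,181.609) → (320.389,172.345) → (298.303,163.929) → (273.888,158.345) → (254.099,157.580) → (245.896,163.621).

Shape 4 is a circle drawn with `<circle>`. Its stroke #ff00ff means engrave at S337, F3655. After flipping Y the toolpath is (169.253,159.402) → (164.180,175.016) → (150.898,184.666) → (134.480,184.666) → (121.198,175.016) → (116.125,159.402) → (121.198,143.788) → (134.480,134.138) → (150.898,134.138) → (164.180,143.788) → (169.253,159.402), returning to the start.

Shape 5 is a quadratic bezier drawn with `<path>`. Its stroke #000000 means cut at S946, F1065. After flipping Y the toolpath is (267.417,182.093) → (246.740,173.761) → (231.027,159.846) → (220.279,140.349) → (214.495,115.269) → (213.676,84.606).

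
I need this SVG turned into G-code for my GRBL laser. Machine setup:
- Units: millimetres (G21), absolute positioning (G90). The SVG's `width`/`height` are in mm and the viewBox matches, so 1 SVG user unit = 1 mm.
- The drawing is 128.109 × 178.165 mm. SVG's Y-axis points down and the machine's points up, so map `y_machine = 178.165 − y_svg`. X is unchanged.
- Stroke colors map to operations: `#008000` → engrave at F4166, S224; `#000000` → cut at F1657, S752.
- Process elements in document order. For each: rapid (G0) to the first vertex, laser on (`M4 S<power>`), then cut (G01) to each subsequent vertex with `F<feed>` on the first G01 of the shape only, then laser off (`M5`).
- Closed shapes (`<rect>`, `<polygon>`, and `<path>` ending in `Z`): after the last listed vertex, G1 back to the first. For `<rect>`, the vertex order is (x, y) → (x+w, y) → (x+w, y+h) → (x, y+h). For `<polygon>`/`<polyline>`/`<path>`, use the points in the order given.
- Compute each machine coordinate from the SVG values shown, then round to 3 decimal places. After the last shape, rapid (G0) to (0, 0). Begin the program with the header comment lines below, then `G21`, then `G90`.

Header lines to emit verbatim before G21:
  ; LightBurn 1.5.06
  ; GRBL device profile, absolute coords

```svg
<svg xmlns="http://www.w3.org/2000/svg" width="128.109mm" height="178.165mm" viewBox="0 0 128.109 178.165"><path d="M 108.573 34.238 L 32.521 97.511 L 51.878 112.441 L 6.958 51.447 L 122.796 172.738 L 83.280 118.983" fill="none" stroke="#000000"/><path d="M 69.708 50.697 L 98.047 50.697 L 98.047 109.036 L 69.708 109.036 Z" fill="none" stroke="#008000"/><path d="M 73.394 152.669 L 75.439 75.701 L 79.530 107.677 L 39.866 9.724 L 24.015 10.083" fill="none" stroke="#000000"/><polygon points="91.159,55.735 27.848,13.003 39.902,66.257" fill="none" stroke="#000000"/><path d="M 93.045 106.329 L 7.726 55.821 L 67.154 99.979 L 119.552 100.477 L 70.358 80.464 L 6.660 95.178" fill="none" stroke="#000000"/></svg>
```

; LightBurn 1.5.06
; GRBL device profile, absolute coords
G21
G90
G0 X108.573 Y143.927
M4 S752
G01 X32.521 Y80.654 F1657
G01 X51.878 Y65.724
G01 X6.958 Y126.718
G01 X122.796 Y5.427
G01 X83.280 Y59.182
M5
G0 X69.708 Y127.468
M4 S224
G01 X98.047 Y127.468 F4166
G01 X98.047 Y69.129
G01 X69.708 Y69.129
G01 X69.708 Y127.468
M5
G0 X73.394 Y25.496
M4 S752
G01 X75.439 Y102.464 F1657
G01 X79.530 Y70.488
G01 X39.866 Y168.441
G01 X24.015 Y168.082
M5
G0 X91.159 Y122.430
M4 S752
G01 X27.848 Y165.162 F1657
G01 X39.902 Y111.908
G01 X91.159 Y122.430
M5
G0 X93.045 Y71.836
M4 S752
G01 X7.726 Y122.344 F1657
G01 X67.154 Y78.186
G01 X119.552 Y77.688
G01 X70.358 Y97.701
G01 X6.660 Y82.987
M5
G0 X0.000 Y0.000

1 u = 1 mm; y_m = 178.165 − y.

[1] `<path>` open polyline, #000000→cut S752 F1657: (108.573,143.927) → (32.521,80.654) → (51.878,65.724) → (6.958,126.718) → (122.796,5.427) → (83.280,59.182)

[2] `<path>` rectangle, #008000→engrave S224 F4166: (69.708,127.468) → (98.047,127.468) → (98.047,69.129) → (69.708,69.129) → (69.708,127.468) (closed)

[3] `<path>` open polyline, #000000→cut S752 F1657: (73.394,25.496) → (75.439,102.464) → (79.530,70.488) → (39.866,168.441) → (24.015,168.082)

[4] `<polygon>` closed polygon, #000000→cut S752 F1657: (91.159,122.430) → (27.848,165.162) → (39.902,111.908) → (91.159,122.430) (closed)

[5] `<path>` open polyline, #000000→cut S752 F1657: (93.045,71.836) → (7.726,122.344) → (67.154,78.186) → (119.552,77.688) → (70.358,97.701) → (6.660,82.987)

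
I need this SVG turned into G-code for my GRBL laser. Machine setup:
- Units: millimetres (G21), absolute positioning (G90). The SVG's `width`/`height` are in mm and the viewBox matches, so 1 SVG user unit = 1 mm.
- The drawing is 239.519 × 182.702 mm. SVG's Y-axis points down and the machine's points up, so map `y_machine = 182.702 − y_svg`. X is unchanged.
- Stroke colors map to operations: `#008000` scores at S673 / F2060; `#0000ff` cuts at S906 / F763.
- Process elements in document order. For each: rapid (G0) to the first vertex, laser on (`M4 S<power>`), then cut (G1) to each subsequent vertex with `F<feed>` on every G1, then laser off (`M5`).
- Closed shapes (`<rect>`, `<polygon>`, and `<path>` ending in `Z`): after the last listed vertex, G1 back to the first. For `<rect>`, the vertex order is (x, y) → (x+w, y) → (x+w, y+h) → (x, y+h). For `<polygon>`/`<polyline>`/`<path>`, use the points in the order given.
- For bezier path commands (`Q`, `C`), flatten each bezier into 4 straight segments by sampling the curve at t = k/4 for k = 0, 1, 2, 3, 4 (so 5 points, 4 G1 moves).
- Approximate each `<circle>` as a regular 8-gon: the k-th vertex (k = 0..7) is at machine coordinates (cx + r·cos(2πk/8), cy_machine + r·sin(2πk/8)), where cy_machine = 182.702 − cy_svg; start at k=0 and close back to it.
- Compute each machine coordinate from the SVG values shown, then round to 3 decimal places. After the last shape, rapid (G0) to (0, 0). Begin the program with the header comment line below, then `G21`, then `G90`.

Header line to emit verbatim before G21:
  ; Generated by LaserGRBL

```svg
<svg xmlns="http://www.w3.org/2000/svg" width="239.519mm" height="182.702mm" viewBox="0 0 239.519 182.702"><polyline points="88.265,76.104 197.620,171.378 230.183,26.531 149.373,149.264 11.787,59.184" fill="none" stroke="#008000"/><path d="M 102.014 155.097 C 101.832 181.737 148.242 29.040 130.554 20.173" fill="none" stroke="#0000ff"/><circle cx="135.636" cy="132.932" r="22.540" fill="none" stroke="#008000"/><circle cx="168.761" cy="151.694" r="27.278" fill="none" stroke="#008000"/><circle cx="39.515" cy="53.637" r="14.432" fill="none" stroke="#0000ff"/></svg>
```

1 u = 1 mm; y_m = 182.702 − y.

[1] `<polyline>` open polyline, #008000→score S673 F2060: (88.265,106.598) → (197.620,11.324) → (230.183,156.171) → (149.373,33.438) → (11.787,123.518)

[2] `<path>` cubic bezier, #0000ff→cut S906 F763: (102.014,27.605) → (108.884,36.201) → (122.849,81.752) → (133.531,133.960) → (130.554,162.529)

[3] `<circle>` circle, #008000→score S673 F2060: (158.176,49.770) → (151.574,65.708) → (135.636,72.310) → (119.698,65.708) → (113.096,49.770) → (119.698,33.832) → (135.636,27.230) → (151.574,33.832) → (158.176,49.770) (closed)

[4] `<circle>` circle, #008000→score S673 F2060: (196.039,31.008) → (188.049,50.296) → (168.761,58.286) → (149.473,50.296) → (141.483,31.008) → (149.473,11.720) → (168.761,3.730) → (188.049,11.720) → (196.039,31.008) (closed)

[5] `<circle>` circle, #0000ff→cut S906 F763: (53.947,129.065) → (49.720,139.270) → (39.515,143.497) → (29.310,139.270) → (25.083,129.065) → (29.310,118.860) → (39.515,114.633) → (49.720,118.860) → (53.947,129.065) (closed)

; Generated by LaserGRBL
G21
G90
G0 X88.265 Y106.598
M4 S673
G1 X197.620 Y11.324 F2060
G1 X230.183 Y156.171 F2060
G1 X149.373 Y33.438 F2060
G1 X11.787 Y123.518 F2060
M5
G0 X102.014 Y27.605
M4 S906
G1 X108.884 Y36.201 F763
G1 X122.849 Y81.752 F763
G1 X133.531 Y133.960 F763
G1 X130.554 Y162.529 F763
M5
G0 X158.176 Y49.770
M4 S673
G1 X151.574 Y65.708 F2060
G1 X135.636 Y72.310 F2060
G1 X119.698 Y65.708 F2060
G1 X113.096 Y49.770 F2060
G1 X119.698 Y33.832 F2060
G1 X135.636 Y27.230 F2060
G1 X151.574 Y33.832 F2060
G1 X158.176 Y49.770 F2060
M5
G0 X196.039 Y31.008
M4 S673
G1 X188.049 Y50.296 F2060
G1 X168.761 Y58.286 F2060
G1 X149.473 Y50.296 F2060
G1 X141.483 Y31.008 F2060
G1 X149.473 Y11.720 F2060
G1 X168.761 Y3.730 F2060
G1 X188.049 Y11.720 F2060
G1 X196.039 Y31.008 F2060
M5
G0 X53.947 Y129.065
M4 S906
G1 X49.720 Y139.270 F763
G1 X39.515 Y143.497 F763
G1 X29.310 Y139.270 F763
G1 X25.083 Y129.065 F763
G1 X29.310 Y118.860 F763
G1 X39.515 Y114.633 F763
G1 X49.720 Y118.860 F763
G1 X53.947 Y129.065 F763
M5
G0 X0.000 Y0.000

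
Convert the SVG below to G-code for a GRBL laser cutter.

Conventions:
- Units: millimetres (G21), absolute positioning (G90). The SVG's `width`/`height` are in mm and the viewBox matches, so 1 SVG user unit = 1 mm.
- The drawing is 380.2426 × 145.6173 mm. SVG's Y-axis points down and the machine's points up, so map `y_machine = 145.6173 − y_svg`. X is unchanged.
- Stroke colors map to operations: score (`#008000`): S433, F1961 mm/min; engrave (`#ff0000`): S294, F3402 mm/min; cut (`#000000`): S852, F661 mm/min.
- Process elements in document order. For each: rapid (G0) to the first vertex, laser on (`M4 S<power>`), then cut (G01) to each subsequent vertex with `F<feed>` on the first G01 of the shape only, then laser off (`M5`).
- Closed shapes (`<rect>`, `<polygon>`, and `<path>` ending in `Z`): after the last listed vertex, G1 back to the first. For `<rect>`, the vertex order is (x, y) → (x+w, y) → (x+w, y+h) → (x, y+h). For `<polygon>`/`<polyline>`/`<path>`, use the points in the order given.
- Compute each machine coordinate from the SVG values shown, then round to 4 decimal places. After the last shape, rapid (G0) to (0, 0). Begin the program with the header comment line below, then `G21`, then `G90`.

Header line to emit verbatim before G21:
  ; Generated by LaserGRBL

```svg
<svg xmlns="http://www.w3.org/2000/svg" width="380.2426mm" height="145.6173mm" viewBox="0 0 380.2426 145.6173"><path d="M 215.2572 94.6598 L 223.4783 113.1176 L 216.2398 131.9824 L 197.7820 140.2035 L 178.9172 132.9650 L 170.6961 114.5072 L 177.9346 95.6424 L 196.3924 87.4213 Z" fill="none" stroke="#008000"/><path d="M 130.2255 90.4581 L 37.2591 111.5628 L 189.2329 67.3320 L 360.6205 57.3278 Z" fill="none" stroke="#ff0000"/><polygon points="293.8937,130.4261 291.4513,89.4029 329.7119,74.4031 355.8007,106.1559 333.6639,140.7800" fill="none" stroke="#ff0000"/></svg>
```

; Generated by LaserGRBL
G21
G90
G0 X215.2572 Y50.9575
M4 S433
G01 X223.4783 Y32.4997 F1961
G01 X216.2398 Y13.6349
G01 X197.7820 Y5.4138
G01 X178.9172 Y12.6523
G01 X170.6961 Y31.1101
G01 X177.9346 Y49.9749
G01 X196.3924 Y58.1960
G01 X215.2572 Y50.9575
M5
G0 X130.2255 Y55.1592
M4 S294
G01 X37.2591 Y34.0545 F3402
G01 X189.2329 Y78.2853
G01 X360.6205 Y88.2895
G01 X130.2255 Y55.1592
M5
G0 X293.8937 Y15.1912
M4 S294
G01 X291.4513 Y56.2144 F3402
G01 X329.7119 Y71.2142
G01 X355.8007 Y39.4614
G01 X333.6639 Y4.8373
G01 X293.8937 Y15.1912
M5
G0 X0.0000 Y0.0000

1 u = 1 mm; y_m = 145.6173 − y.

[1] `<path>` regular polygon, #008000→score S433 F1961: (215.2572,50.9575) → (223.4783,32.4997) → (216.2398,13.6349) → (197.7820,5.4138) → (178.9172,12.6523) → (170.6961,31.1101) → (177.9346,49.9749) → (196.3924,58.1960) → (215.2572,50.9575) (closed)

[2] `<path>` closed polygon, #ff0000→engrave S294 F3402: (130.2255,55.1592) → (37.2591,34.0545) → (189.2329,78.2853) → (360.6205,88.2895) → (130.2255,55.1592) (closed)

[3] `<polygon>` regular polygon, #ff0000→engrave S294 F3402: (293.8937,15.1912) → (291.4513,56.2144) → (329.7119,71.2142) → (355.8007,39.4614) → (333.6639,4.8373) → (293.8937,15.1912) (closed)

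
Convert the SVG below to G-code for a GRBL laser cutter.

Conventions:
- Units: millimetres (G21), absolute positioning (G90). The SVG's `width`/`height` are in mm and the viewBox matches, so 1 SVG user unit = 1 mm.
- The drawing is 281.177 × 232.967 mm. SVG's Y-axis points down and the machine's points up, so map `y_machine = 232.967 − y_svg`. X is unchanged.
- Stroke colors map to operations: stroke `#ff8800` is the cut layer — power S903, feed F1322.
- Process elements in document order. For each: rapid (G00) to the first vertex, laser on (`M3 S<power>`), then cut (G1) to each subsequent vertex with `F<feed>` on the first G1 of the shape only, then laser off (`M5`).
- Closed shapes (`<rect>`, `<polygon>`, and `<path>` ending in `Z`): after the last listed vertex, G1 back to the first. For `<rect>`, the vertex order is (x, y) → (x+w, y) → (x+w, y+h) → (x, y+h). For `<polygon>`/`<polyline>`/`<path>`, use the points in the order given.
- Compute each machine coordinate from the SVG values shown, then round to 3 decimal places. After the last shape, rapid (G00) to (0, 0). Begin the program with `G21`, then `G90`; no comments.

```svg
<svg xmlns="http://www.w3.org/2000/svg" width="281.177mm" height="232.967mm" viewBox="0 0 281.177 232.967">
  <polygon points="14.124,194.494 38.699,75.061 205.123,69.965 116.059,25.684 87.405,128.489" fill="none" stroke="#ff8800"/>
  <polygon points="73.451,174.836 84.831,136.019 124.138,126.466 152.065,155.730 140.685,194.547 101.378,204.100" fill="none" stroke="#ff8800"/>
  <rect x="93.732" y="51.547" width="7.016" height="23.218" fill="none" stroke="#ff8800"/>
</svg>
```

viewBox `0 0 281.177 232.967` with mm width/height → 1 unit = 1 mm. Flip: y_m = 232.967 − y_svg.

**Shape 1** — `<polygon>` closed polygon, stroke `#ff8800` → cut (S903, F1322). Machine vertices: (14.124,38.473) → (38.699,157.906) → (205.123,163.002) → (116.059,207.283) → (87.405,104.478) → (14.124,38.473). Closed: final G1 returns to the first vertex.

**Shape 2** — `<polygon>` regular polygon, stroke `#ff8800` → cut (S903, F1322). Machine vertices: (73.451,58.131) → (84.831,96.948) → (124.138,106.501) → (152.065,77.237) → (140.685,38.420) → (101.378,28.867) → (73.451,58.131). Closed: final G1 returns to the first vertex.

**Shape 3** — `<rect>` rectangle, stroke `#ff8800` → cut (S903, F1322). Machine vertices: (93.732,181.420) → (100.748,181.420) → (100.748,158.202) → (93.732,158.202) → (93.732,181.420). Closed: final G1 returns to the first vertex.

G21
G90
G00 X14.124 Y38.473
M3 S903
G1 X38.699 Y157.906 F1322
G1 X205.123 Y163.002
G1 X116.059 Y207.283
G1 X87.405 Y104.478
G1 X14.124 Y38.473
M5
G00 X73.451 Y58.131
M3 S903
G1 X84.831 Y96.948 F1322
G1 X124.138 Y106.501
G1 X152.065 Y77.237
G1 X140.685 Y38.420
G1 X101.378 Y28.867
G1 X73.451 Y58.131
M5
G00 X93.732 Y181.420
M3 S903
G1 X100.748 Y181.420 F1322
G1 X100.748 Y158.202
G1 X93.732 Y158.202
G1 X93.732 Y181.420
M5
G00 X0.000 Y0.000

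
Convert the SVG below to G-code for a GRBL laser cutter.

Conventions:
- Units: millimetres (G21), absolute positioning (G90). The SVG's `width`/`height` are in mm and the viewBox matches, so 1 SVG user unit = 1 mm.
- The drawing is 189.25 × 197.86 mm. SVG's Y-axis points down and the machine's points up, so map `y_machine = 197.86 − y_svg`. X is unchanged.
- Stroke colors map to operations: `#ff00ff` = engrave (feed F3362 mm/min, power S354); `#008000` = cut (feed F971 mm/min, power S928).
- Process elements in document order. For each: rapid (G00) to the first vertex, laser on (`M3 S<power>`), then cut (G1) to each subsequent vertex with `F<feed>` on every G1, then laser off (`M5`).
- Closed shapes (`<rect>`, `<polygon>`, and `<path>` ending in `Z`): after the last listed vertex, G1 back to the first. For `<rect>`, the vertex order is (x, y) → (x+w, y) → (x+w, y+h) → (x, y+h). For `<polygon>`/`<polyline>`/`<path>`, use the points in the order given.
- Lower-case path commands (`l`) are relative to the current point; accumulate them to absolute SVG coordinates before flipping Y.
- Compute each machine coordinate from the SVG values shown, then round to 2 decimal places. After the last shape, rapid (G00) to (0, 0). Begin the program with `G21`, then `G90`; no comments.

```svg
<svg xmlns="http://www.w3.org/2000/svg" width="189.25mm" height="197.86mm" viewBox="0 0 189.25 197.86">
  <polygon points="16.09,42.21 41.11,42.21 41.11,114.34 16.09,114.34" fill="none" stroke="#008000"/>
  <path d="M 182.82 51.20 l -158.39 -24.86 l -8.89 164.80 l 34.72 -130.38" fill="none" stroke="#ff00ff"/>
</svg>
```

G21
G90
G00 X16.09 Y155.65
M3 S928
G1 X41.11 Y155.65 F971
G1 X41.11 Y83.52 F971
G1 X16.09 Y83.52 F971
G1 X16.09 Y155.65 F971
M5
G00 X182.82 Y146.66
M3 S354
G1 X24.43 Y171.52 F3362
G1 X15.54 Y6.72 F3362
G1 X50.26 Y137.10 F3362
M5
G00 X0.00 Y0.00

1 u = 1 mm; y_m = 197.86 − y.

[1] `<polygon>` rectangle, #008000→cut S928 F971: (16.09,155.65) → (41.11,155.65) → (41.11,83.52) → (16.09,83.52) → (16.09,155.65) (closed)

[2] `<path>` open polyline, #ff00ff→engrave S354 F3362: (182.82,146.66) → (24.43,171.52) → (15.54,6.72) → (50.26,137.10)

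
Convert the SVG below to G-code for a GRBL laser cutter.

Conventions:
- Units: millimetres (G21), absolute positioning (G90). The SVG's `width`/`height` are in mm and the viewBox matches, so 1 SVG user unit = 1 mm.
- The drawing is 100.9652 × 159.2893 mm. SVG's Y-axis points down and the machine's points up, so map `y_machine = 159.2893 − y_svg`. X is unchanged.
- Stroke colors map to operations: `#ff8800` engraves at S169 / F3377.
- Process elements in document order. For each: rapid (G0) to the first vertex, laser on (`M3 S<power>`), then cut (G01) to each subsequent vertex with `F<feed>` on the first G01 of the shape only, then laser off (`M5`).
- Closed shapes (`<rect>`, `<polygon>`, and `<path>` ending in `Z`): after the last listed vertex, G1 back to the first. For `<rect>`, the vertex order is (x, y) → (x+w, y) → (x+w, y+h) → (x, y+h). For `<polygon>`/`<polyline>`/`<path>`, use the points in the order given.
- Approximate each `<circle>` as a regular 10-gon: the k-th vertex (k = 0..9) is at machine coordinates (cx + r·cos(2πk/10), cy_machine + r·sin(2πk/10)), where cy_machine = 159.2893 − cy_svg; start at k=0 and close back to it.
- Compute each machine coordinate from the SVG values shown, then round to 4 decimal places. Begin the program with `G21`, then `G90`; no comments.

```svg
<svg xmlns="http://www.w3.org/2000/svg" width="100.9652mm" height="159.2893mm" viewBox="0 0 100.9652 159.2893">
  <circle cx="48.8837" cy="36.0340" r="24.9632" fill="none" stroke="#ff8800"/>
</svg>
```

G21
G90
G0 X73.8469 Y123.2553
M3 S169
G01 X69.0794 Y137.9283 F3377
G01 X56.5978 Y146.9967
G01 X41.1696 Y146.9967
G01 X28.6880 Y137.9283
G01 X23.9205 Y123.2553
G01 X28.6880 Y108.5823
G01 X41.1696 Y99.5139
G01 X56.5978 Y99.5139
G01 X69.0794 Y108.5823
G01 X73.8469 Y123.2553
M5

Since the viewBox matches the mm dimensions, user units are millimetres directly. The only transform is the Y-flip y_m = 159.2893 − y_svg.

Shape 1 is a circle drawn with `<circle>`. Its stroke #ff8800 means engrave at S169, F3377. After flipping Y the toolpath is (73.8469,123.2553) → (69.0794,137.9283) → (56.5978,146.9967) → (41.1696,146.9967) → (28.6880,137.9283) → (23.9205,123.2553) → (28.6880,108.5823) → (41.1696,99.5139) → (56.5978,99.5139) → (69.0794,108.5823) → (73.8469,123.2553), returning to the start.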